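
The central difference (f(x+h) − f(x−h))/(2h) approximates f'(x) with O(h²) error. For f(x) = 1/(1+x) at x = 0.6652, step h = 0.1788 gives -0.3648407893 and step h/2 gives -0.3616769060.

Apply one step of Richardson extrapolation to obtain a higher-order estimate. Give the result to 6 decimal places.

With r = 2 the leading error scales as h^2, so the weight is 2^2 = 4.
Difference of the inputs: -0.3616769060 − (-0.3648407893) = 0.0031638833
Correction (A(h/2) − A(h))/(4 − 1) = 0.0031638833/3 = 0.0010546278
R = -0.3616769060 + 0.0010546278 = -0.3606222782
Correction |R − A(h/2)| = 1.055e-03; gap |A(h/2) − A(h)| = 3.164e-03.

-0.360622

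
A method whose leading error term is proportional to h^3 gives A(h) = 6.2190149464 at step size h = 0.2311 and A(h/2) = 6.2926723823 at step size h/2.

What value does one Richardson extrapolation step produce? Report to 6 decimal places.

6.303195

Error is O(h^3); halving h shrinks it by 2^3 = 8.
Numerator 8·A(h/2) − A(h) = 8·6.2926723823 − 6.2190149464 = 44.1223641120
Extrapolated: 44.1223641120 / 7 = 6.3031948731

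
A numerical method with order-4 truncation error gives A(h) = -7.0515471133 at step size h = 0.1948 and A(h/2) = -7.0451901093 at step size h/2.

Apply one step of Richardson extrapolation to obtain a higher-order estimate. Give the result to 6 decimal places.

-7.044766

The method has order 4: 2^4 = 16.
16*(-7.0451901093) = -112.7230417488; subtract (-7.0515471133) → -105.6714946355
Denominator 16 − 1 = 15.
(-105.6714946355) ÷ 15 = -7.0447663090
Shift from A(h/2): +0.0004238003.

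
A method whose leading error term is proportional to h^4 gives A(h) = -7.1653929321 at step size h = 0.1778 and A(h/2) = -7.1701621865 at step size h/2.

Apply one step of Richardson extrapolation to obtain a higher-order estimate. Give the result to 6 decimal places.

-7.170480

The method has order 4: 2^4 = 16.
16 × (-7.1701621865) = -114.7225949840; (-114.7225949840) − (-7.1653929321) = -107.5572020519
Divide by 2^4 − 1 = 15.
(16 × (-7.1701621865) − (-7.1653929321))/(16 − 1) = -7.1704801368
Shift from A(h/2): −0.0003179503.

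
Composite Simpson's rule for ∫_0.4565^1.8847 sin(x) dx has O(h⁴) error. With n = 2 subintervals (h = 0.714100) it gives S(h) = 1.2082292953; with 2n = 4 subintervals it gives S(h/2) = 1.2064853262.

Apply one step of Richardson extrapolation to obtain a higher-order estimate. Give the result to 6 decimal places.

The method has order 4: 2^4 = 16.
16·1.2064853262 − 1.2082292953 = 18.0955359239
18.0955359239 ÷ 15 = 1.2063690616

1.206369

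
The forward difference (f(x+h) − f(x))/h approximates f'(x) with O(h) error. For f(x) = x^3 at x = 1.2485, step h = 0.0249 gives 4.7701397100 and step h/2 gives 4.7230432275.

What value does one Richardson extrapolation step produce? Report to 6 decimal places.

4.675947

With r = 1 the leading error scales as h^1, so the weight is 2^1 = 2.
Numerator 2×A(h/2) − A(h) = 2×4.7230432275 − 4.7701397100 = 4.6759467450
R = 4.6759467450/1 = 4.6759467450
Correction |R − A(h/2)| = 4.710e-02; gap |A(h/2) − A(h)| = 4.710e-02.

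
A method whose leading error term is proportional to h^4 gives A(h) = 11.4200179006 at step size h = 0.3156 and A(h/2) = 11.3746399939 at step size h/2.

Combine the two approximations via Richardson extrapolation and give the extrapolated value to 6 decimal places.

11.371615

With r = 4 the leading error scales as h^4, so the weight is 2^4 = 16.
Difference of the inputs: 11.3746399939 − 11.4200179006 = -0.0453779067
Divide by 2^4 − 1 = 15: (-0.0453779067)/15 = -0.0030251938
R = 11.3746399939 − 0.0030251938 = 11.3716148001
Shift from A(h/2): −0.0030251938.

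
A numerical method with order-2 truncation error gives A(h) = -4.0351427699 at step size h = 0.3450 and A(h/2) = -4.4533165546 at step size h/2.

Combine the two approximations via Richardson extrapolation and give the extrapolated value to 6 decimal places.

-4.592708

Leading term ∝ h^2; use weight 4 = 2^2.
4 × (-4.4533165546) = -17.8132662184; (-17.8132662184) − (-4.0351427699) = -13.7781234485
Extrapolated: (-13.7781234485) / 3 = -4.5927078162
Shift from A(h/2): −0.1393912616.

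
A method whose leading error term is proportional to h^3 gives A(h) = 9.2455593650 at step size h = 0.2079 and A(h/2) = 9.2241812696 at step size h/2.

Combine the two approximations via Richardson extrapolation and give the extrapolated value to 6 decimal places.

The method has order 3: 2^3 = 8.
Numerator 8 × A(h/2) − A(h) = 8 × 9.2241812696 − 9.2455593650 = 64.5478907918
(8 × 9.2241812696 − 9.2455593650)/(8 − 1) = 9.2211272560

9.221127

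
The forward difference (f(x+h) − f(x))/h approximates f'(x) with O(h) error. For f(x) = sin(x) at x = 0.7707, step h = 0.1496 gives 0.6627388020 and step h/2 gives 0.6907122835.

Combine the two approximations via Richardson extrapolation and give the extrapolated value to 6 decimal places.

0.718686

Leading term ∝ h^1; use weight 2 = 2^1.
Difference of the inputs: 0.6907122835 − 0.6627388020 = 0.0279734815
Divide by 2^1 − 1 = 1: 0.0279734815/1 = 0.0279734815
R = A(h/2) + (A(h/2) − A(h))/1 = 0.6907122835 + 0.0279734815 = 0.7186857650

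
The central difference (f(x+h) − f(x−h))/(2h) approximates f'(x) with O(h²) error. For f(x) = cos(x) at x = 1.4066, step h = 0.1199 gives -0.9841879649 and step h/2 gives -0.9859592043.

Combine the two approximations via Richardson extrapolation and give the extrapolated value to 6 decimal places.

-0.986550

Order 2 gives 2^r = 4 and 2^r − 1 = 3.
2^2 × A(h/2) = -3.9438368172; minus A(h) gives -2.9596488523.
Divide by 2^2 − 1 = 3.
Result: -0.9865496174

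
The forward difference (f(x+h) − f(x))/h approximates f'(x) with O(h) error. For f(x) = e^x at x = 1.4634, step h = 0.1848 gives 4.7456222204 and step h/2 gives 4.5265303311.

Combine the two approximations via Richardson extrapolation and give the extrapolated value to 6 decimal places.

Method order is 1; weight 2^1 = 2.
2^1×A(h/2) = 9.0530606622; minus A(h) gives 4.3074384418.
(2×4.5265303311 − 4.7456222204)/(2 − 1) = 4.3074384418

4.307438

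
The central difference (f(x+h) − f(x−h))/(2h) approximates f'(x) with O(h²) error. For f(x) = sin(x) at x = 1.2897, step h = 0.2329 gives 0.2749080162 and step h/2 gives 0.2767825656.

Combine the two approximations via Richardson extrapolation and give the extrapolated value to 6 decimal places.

With r = 2 the leading error scales as h^2, so the weight is 2^2 = 4.
4·0.2767825656 = 1.1071302624; subtract 0.2749080162 → 0.8322222462
R = 0.8322222462/3 = 0.2774074154
Correction |R − A(h/2)| = 6.248e-04; gap |A(h/2) − A(h)| = 1.875e-03.

0.277407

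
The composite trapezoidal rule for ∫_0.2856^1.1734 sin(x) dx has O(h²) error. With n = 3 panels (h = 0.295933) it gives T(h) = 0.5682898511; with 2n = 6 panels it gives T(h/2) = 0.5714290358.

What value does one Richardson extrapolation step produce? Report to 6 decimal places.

0.572475

With r = 2 the leading error scales as h^2, so the weight is 2^2 = 4.
Top: 4(0.5714290358) − (0.5682898511) = 1.7174262921
Denominator 4 − 1 = 3.
Result: 0.5724754307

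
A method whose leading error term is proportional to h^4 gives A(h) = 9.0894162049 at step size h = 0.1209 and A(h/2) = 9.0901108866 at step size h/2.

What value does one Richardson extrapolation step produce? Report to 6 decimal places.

Leading term ∝ h^4; use weight 16 = 2^4.
Weighted: 145.4417741856 − 9.0894162049 = 136.3523579807
Divide by 2^4 − 1 = 15.
So the Richardson estimate is 9.0901571987.
Correction |R − A(h/2)| = 4.631e-05; gap |A(h/2) − A(h)| = 6.947e-04.

9.090157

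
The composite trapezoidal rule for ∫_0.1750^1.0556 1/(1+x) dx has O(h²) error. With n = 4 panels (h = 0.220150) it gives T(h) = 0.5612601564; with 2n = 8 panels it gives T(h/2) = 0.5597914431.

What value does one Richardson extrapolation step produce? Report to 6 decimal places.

0.559302

The method has order 2: 2^2 = 4.
A(h/2) − A(h) = 0.5597914431 − 0.5612601564 = -0.0014687133
Divide by 2^2 − 1 = 3: (-0.0014687133)/3 = -0.0004895711
R = A(h/2) + (A(h/2) − A(h))/3 = 0.5597914431 − 0.0004895711 = 0.5593018720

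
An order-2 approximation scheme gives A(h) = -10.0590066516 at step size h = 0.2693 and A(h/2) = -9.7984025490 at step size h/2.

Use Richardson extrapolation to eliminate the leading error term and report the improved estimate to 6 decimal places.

-9.711535

Method order is 2; weight 2^2 = 4.
Numerator 4 × A(h/2) − A(h) = 4 × (-9.7984025490) − (-10.0590066516) = -29.1346035444
R = (-29.1346035444)/3 = -9.7115345148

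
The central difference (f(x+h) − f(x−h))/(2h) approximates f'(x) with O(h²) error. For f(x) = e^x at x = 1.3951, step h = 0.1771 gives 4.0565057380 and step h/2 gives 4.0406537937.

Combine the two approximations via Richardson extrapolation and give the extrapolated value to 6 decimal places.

4.035370

Method order is 2; weight 2^2 = 4.
Top: 4(4.0406537937) − (4.0565057380) = 12.1061094368
(4 × 4.0406537937 − 4.0565057380)/(4 − 1) = 4.0353698123
Gap between inputs: 1.585e-02; correction applied: −0.0052839814.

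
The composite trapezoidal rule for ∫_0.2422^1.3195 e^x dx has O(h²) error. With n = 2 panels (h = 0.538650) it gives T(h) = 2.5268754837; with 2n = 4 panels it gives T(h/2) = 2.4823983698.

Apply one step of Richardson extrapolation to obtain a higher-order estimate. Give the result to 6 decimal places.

2.467573

r = 2, so 2^r = 4.
4 × 2.4823983698 = 9.9295934792; 9.9295934792 − 2.5268754837 = 7.4027179955
Extrapolated: 7.4027179955 / 3 = 2.4675726652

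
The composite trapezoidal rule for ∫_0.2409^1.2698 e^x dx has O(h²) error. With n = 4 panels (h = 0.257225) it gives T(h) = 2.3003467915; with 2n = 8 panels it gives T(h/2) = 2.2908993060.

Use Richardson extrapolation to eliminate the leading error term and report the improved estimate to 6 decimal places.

2.287750

Leading term ∝ h^2; use weight 4 = 2^2.
Numerator 4×A(h/2) − A(h) = 4×2.2908993060 − 2.3003467915 = 6.8632504325
6.8632504325 ÷ 3 = 2.2877501442
Correction |R − A(h/2)| = 3.149e-03; gap |A(h/2) − A(h)| = 9.447e-03.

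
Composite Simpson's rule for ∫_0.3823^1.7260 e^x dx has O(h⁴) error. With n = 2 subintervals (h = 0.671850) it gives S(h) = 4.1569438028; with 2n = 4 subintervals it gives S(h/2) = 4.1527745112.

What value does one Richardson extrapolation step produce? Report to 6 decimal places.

Error is O(h^4); halving h shrinks it by 2^4 = 16.
Top: 16(4.1527745112) − (4.1569438028) = 62.2874483764
62.2874483764 ÷ 15 = 4.1524965584
Gap between inputs: 4.169e-03; correction applied: −0.0002779528.

4.152497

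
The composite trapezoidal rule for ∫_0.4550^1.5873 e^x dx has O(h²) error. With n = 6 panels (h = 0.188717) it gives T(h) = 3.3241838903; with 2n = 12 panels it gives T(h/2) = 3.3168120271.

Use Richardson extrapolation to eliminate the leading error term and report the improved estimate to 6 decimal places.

Method order is 2; weight 2^2 = 4.
A(h/2) − A(h) = 3.3168120271 − 3.3241838903 = -0.0073718632
Correction (A(h/2) − A(h))/(4 − 1) = (-0.0073718632)/3 = -0.0024572877
R = A(h/2) + (A(h/2) − A(h))/3 = 3.3168120271 − 0.0024572877 = 3.3143547394
Gap between inputs: 7.372e-03; correction applied: −0.0024572877.

3.314355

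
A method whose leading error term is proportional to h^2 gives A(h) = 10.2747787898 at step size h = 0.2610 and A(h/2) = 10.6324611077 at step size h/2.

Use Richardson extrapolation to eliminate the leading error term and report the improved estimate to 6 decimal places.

10.751689

Method order is 2; weight 2^2 = 4.
Weighted: 42.5298444308 − 10.2747787898 = 32.2550656410
Divide by 2^2 − 1 = 3.
Result: 10.7516885470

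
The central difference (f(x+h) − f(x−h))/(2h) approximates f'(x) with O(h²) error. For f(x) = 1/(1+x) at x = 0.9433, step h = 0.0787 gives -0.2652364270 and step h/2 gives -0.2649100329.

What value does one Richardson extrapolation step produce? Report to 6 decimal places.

r = 2, so 2^r = 4.
Numerator 4*A(h/2) − A(h) = 4*(-0.2649100329) − (-0.2652364270) = -0.7944037046
Denominator 4 − 1 = 3.
(-0.7944037046) ÷ 3 = -0.2648012349
Correction |R − A(h/2)| = 1.088e-04; gap |A(h/2) − A(h)| = 3.264e-04.

-0.264801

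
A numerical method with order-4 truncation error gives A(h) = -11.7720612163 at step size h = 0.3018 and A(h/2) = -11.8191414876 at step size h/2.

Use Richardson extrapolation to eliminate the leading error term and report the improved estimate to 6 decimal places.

Leading term ∝ h^4; use weight 16 = 2^4.
Numerator 16*A(h/2) − A(h) = 16*(-11.8191414876) − (-11.7720612163) = -177.3342025853
Denominator 16 − 1 = 15.
Extrapolated: (-177.3342025853) / 15 = -11.8222801724

-11.822280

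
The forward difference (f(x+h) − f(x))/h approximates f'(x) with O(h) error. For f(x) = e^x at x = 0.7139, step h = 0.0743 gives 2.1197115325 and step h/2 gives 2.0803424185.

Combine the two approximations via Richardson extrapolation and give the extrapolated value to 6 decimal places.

r = 1, so 2^r = 2.
Numerator 2*A(h/2) − A(h) = 2*2.0803424185 − 2.1197115325 = 2.0409733045
Divide by 2^1 − 1 = 1.
Extrapolated: 2.0409733045 / 1 = 2.0409733045
Gap between inputs: 3.937e-02; correction applied: −0.0393691140.

2.040973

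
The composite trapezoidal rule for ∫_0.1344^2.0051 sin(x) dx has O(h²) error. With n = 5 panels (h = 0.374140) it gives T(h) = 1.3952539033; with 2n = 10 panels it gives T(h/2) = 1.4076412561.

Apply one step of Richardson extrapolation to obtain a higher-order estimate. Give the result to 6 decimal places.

r = 2: numerator weight 4, denominator 3.
Difference of the inputs: 1.4076412561 − 1.3952539033 = 0.0123873528
Divide by 2^2 − 1 = 3: 0.0123873528/3 = 0.0041291176
R = A(h/2) + (A(h/2) − A(h))/3 = 1.4076412561 + 0.0041291176 = 1.4117703737
Shift from A(h/2): +0.0041291176.

1.411770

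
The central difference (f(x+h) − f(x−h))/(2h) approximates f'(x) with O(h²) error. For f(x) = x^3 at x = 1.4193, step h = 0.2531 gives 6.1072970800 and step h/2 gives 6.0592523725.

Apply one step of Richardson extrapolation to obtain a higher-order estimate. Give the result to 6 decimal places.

Error is O(h^2); halving h shrinks it by 2^2 = 4.
4 × 6.0592523725 = 24.2370094900; 24.2370094900 − 6.1072970800 = 18.1297124100
Denominator 4 − 1 = 3.
R = 18.1297124100/3 = 6.0432374700
Correction |R − A(h/2)| = 1.601e-02; gap |A(h/2) − A(h)| = 4.804e-02.

6.043237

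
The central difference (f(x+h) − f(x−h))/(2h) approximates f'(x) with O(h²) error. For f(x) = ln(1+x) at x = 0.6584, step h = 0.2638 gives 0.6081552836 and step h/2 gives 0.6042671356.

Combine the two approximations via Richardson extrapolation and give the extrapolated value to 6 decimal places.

r = 2, so 2^r = 4.
2^2 × A(h/2) = 2.4170685424; minus A(h) gives 1.8089132588.
1.8089132588 ÷ 3 = 0.6029710863
Shift from A(h/2): −0.0012960493.

0.602971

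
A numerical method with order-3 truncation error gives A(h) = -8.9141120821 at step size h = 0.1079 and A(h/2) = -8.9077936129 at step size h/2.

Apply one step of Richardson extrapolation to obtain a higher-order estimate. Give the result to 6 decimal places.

-8.906891

The method has order 3: 2^3 = 8.
2^3·A(h/2) = -71.2623489032; minus A(h) gives -62.3482368211.
(8·(-8.9077936129) − (-8.9141120821))/(8 − 1) = -8.9068909744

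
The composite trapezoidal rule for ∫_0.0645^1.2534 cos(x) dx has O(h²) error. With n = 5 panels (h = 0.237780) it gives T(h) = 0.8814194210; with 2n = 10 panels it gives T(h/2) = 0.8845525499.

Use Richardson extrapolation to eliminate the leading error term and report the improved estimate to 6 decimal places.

r = 2: numerator weight 4, denominator 3.
Difference of the inputs: 0.8845525499 − 0.8814194210 = 0.0031331289
Divide by 2^2 − 1 = 3: 0.0031331289/3 = 0.0010443763
R = A(h/2) + (A(h/2) − A(h))/3 = 0.8845525499 + 0.0010443763 = 0.8855969262

0.885597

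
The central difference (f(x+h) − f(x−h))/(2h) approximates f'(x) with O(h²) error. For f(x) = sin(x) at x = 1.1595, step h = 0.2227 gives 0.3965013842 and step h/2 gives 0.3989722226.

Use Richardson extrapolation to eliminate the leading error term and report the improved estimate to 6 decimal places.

Error is O(h^2); halving h shrinks it by 2^2 = 4.
Difference of the inputs: 0.3989722226 − 0.3965013842 = 0.0024708384
Divide by 2^2 − 1 = 3: 0.0024708384/3 = 0.0008236128
R = 0.3989722226 + 0.0008236128 = 0.3997958354
Shift from A(h/2): +0.0008236128.

0.399796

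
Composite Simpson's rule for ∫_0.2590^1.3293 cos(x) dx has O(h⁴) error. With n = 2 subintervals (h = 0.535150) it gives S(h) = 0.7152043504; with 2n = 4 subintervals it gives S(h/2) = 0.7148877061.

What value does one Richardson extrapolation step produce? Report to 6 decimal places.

r = 4, so 2^r = 16.
Top: 16(0.7148877061) − (0.7152043504) = 10.7229989472
Divide by 2^4 − 1 = 15.
10.7229989472 ÷ 15 = 0.7148665965

0.714867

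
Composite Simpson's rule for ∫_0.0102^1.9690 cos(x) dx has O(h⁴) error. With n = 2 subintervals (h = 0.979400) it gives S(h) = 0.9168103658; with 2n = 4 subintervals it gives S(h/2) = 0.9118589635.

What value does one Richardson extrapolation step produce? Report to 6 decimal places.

0.911529

Leading term ∝ h^4; use weight 16 = 2^4.
A(h/2) − A(h) = 0.9118589635 − 0.9168103658 = -0.0049514023
Divide by 2^4 − 1 = 15: (-0.0049514023)/15 = -0.0003300935
R = 0.9118589635 − 0.0003300935 = 0.9115288700
Correction |R − A(h/2)| = 3.301e-04; gap |A(h/2) − A(h)| = 4.951e-03.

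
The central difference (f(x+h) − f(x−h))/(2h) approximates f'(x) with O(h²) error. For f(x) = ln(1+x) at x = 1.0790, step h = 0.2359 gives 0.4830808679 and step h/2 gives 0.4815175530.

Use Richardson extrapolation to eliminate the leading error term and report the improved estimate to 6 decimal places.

0.480996

The method has order 2: 2^2 = 4.
4 × 0.4815175530 − 0.4830808679 = 1.4429893441
Denominator 4 − 1 = 3.
Result: 0.4809964480
Shift from A(h/2): −0.0005211050.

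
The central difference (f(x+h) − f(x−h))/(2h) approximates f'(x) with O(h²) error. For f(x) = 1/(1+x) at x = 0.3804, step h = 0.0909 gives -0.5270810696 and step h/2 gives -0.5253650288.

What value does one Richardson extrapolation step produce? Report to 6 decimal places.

-0.524793

Order 2 gives 2^r = 4 and 2^r − 1 = 3.
4 × (-0.5253650288) = -2.1014601152; (-2.1014601152) − (-0.5270810696) = -1.5743790456
Denominator 4 − 1 = 3.
(4 × (-0.5253650288) − (-0.5270810696))/(4 − 1) = -0.5247930152
Shift from A(h/2): +0.0005720136.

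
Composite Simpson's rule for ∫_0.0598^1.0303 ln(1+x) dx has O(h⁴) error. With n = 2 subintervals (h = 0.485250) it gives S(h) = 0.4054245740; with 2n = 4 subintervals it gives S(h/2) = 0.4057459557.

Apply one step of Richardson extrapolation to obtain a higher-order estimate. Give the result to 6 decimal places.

0.405767

Order 4 gives 2^r = 16 and 2^r − 1 = 15.
16×0.4057459557 = 6.4919352912; 6.4919352912 − 0.4054245740 = 6.0865107172
6.0865107172 ÷ 15 = 0.4057673811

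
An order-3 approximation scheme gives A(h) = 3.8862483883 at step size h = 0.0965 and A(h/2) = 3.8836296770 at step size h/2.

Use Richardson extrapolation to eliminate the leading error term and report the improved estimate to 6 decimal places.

3.883256

The method has order 3: 2^3 = 8.
2^3·A(h/2) = 31.0690374160; minus A(h) gives 27.1827890277.
R = 27.1827890277/7 = 3.8832555754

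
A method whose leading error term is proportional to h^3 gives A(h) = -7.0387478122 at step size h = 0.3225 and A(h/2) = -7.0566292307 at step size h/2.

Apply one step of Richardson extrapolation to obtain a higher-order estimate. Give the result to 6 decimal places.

-7.059184

r = 3: numerator weight 8, denominator 7.
Difference of the inputs: -7.0566292307 − (-7.0387478122) = -0.0178814185
Divide by 2^3 − 1 = 7: (-0.0178814185)/7 = -0.0025544884
R = A(h/2) + (A(h/2) − A(h))/7 = -7.0566292307 − 0.0025544884 = -7.0591837191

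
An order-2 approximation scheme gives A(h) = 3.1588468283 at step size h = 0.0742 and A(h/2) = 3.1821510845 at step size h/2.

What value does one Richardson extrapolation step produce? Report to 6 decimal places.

With r = 2 the leading error scales as h^2, so the weight is 2^2 = 4.
4*3.1821510845 = 12.7286043380; 12.7286043380 − 3.1588468283 = 9.5697575097
(4*3.1821510845 − 3.1588468283)/(4 − 1) = 3.1899191699

3.189919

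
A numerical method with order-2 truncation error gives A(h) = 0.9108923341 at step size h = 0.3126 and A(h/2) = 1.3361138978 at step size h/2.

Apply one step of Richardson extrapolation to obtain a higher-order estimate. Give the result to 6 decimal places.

Leading term ∝ h^2; use weight 4 = 2^2.
2^2*A(h/2) = 5.3444555912; minus A(h) gives 4.4335632571.
Extrapolated: 4.4335632571 / 3 = 1.4778544190

1.477854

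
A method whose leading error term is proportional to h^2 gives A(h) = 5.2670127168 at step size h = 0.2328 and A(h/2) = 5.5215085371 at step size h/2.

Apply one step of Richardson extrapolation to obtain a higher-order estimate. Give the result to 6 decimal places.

Error is O(h^2); halving h shrinks it by 2^2 = 4.
2^2·A(h/2) = 22.0860341484; minus A(h) gives 16.8190214316.
Divide by 2^2 − 1 = 3.
R = 16.8190214316/3 = 5.6063404772
Gap between inputs: 2.545e-01; correction applied: +0.0848319401.

5.606340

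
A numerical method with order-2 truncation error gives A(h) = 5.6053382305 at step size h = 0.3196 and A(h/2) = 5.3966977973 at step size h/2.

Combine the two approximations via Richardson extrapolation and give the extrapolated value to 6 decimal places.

The method has order 2: 2^2 = 4.
Numerator 4·A(h/2) − A(h) = 4·5.3966977973 − 5.6053382305 = 15.9814529587
15.9814529587 ÷ 3 = 5.3271509862
Shift from A(h/2): −0.0695468111.

5.327151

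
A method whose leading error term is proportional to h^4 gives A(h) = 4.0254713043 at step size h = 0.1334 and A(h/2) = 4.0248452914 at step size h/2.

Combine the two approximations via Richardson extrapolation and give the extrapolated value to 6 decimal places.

The method has order 4: 2^4 = 16.
Weighted: 64.3975246624 − 4.0254713043 = 60.3720533581
Denominator 16 − 1 = 15.
Extrapolated: 60.3720533581 / 15 = 4.0248035572

4.024804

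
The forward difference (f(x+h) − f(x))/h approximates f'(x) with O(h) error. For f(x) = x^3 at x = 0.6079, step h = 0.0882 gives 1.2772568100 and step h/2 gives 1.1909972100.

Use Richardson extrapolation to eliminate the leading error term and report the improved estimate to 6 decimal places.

1.104738

Error is O(h^1); halving h shrinks it by 2^1 = 2.
2·1.1909972100 = 2.3819944200; subtract 1.2772568100 → 1.1047376100
(2·1.1909972100 − 1.2772568100)/(2 − 1) = 1.1047376100
Gap between inputs: 8.626e-02; correction applied: −0.0862596000.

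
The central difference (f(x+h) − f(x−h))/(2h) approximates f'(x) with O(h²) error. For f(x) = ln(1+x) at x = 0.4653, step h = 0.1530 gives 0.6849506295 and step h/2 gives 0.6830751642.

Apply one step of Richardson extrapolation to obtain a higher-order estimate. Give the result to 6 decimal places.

Error is O(h^2); halving h shrinks it by 2^2 = 4.
Weighted: 2.7323006568 − 0.6849506295 = 2.0473500273
Divide by 2^2 − 1 = 3.
Result: 0.6824500091

0.682450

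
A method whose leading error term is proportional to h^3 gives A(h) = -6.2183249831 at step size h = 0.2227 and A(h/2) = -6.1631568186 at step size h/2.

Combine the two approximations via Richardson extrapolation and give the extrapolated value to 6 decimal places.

Method order is 3; weight 2^3 = 8.
8 × (-6.1631568186) = -49.3052545488; subtract (-6.2183249831) → -43.0869295657
Denominator 8 − 1 = 7.
(-43.0869295657) ÷ 7 = -6.1552756522

-6.155276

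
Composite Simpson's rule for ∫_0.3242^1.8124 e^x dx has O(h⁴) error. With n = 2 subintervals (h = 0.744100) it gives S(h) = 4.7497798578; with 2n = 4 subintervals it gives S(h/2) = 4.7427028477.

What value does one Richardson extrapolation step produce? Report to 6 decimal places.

4.742231

r = 4: numerator weight 16, denominator 15.
16*4.7427028477 = 75.8832455632; subtract 4.7497798578 → 71.1334657054
Divide by 2^4 − 1 = 15.
71.1334657054 ÷ 15 = 4.7422310470
Gap between inputs: 7.077e-03; correction applied: −0.0004718007.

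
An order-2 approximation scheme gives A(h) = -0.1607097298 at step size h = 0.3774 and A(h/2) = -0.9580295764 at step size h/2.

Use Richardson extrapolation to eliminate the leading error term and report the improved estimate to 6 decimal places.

-1.223803

The method has order 2: 2^2 = 4.
4×(-0.9580295764) − (-0.1607097298) = -3.6714085758
Denominator 4 − 1 = 3.
Extrapolated: (-3.6714085758) / 3 = -1.2238028586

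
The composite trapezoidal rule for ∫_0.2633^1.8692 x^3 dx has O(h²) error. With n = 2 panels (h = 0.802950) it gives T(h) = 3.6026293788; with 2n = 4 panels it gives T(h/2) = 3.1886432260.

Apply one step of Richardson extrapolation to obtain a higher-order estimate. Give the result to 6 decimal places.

3.050648

Error is O(h^2); halving h shrinks it by 2^2 = 4.
4 × 3.1886432260 = 12.7545729040; 12.7545729040 − 3.6026293788 = 9.1519435252
Extrapolated: 9.1519435252 / 3 = 3.0506478417
Gap between inputs: 4.140e-01; correction applied: −0.1379953843.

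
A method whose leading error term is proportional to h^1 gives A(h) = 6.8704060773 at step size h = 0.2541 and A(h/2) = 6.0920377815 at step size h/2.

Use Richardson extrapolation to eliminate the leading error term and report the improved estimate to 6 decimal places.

5.313669

Method order is 1; weight 2^1 = 2.
Weighted: 12.1840755630 − 6.8704060773 = 5.3136694857
Divide by 2^1 − 1 = 1.
So the Richardson estimate is 5.3136694857.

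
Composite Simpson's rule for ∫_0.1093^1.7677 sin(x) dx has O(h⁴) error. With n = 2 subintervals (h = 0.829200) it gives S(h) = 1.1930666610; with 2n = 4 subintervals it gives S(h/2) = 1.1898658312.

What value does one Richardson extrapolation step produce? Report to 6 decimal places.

The method has order 4: 2^4 = 16.
16*1.1898658312 = 19.0378532992; subtract 1.1930666610 → 17.8447866382
Divide by 2^4 − 1 = 15.
So the Richardson estimate is 1.1896524425.
Gap between inputs: 3.201e-03; correction applied: −0.0002133887.

1.189652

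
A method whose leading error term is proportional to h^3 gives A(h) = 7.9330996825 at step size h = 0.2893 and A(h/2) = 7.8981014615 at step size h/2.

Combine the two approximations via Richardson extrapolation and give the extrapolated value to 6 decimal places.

7.893102

Method order is 3; weight 2^3 = 8.
Weighted: 63.1848116920 − 7.9330996825 = 55.2517120095
55.2517120095 ÷ 7 = 7.8931017156
Gap between inputs: 3.500e-02; correction applied: −0.0049997459.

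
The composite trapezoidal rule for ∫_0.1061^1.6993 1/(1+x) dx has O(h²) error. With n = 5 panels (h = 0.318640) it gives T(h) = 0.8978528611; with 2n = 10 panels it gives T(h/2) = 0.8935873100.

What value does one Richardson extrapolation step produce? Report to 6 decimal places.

r = 2, so 2^r = 4.
4×0.8935873100 = 3.5743492400; 3.5743492400 − 0.8978528611 = 2.6764963789
Denominator 4 − 1 = 3.
Extrapolated: 2.6764963789 / 3 = 0.8921654596
Shift from A(h/2): −0.0014218504.

0.892165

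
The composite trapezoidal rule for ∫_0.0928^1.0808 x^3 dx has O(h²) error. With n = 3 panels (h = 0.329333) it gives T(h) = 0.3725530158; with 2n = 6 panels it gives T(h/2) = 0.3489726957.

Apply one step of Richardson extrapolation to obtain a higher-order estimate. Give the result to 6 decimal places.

0.341113

Order 2 gives 2^r = 4 and 2^r − 1 = 3.
Numerator 4*A(h/2) − A(h) = 4*0.3489726957 − 0.3725530158 = 1.0233377670
Extrapolated: 1.0233377670 / 3 = 0.3411125890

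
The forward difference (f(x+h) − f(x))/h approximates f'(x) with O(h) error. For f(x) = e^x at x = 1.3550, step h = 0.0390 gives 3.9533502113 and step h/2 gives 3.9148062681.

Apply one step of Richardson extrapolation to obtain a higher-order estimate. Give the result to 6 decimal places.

3.876262

Order 1 gives 2^r = 2 and 2^r − 1 = 1.
Top: 2(3.9148062681) − (3.9533502113) = 3.8762623249
Denominator 2 − 1 = 1.
(2·3.9148062681 − 3.9533502113)/(2 − 1) = 3.8762623249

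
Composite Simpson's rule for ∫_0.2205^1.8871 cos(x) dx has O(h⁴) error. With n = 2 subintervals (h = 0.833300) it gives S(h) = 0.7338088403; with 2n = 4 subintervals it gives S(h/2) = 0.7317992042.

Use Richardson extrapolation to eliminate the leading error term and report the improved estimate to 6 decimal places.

Order 4 gives 2^r = 16 and 2^r − 1 = 15.
16*0.7317992042 − 0.7338088403 = 10.9749784269
Denominator 16 − 1 = 15.
R = 10.9749784269/15 = 0.7316652285

0.731665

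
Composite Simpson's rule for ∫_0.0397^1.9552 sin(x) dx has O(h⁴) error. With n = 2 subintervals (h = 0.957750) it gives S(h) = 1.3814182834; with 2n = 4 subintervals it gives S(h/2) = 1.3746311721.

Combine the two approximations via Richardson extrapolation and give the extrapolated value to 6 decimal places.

r = 4, so 2^r = 16.
16 × 1.3746311721 = 21.9940987536; 21.9940987536 − 1.3814182834 = 20.6126804702
20.6126804702 ÷ 15 = 1.3741786980
Correction |R − A(h/2)| = 4.525e-04; gap |A(h/2) − A(h)| = 6.787e-03.

1.374179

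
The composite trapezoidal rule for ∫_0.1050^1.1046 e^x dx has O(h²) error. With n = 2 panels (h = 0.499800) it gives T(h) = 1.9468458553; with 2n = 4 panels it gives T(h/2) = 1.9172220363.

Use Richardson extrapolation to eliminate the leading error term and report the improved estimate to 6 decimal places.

1.907347

Order 2 gives 2^r = 4 and 2^r − 1 = 3.
Difference of the inputs: 1.9172220363 − 1.9468458553 = -0.0296238190
Divide by 2^2 − 1 = 3: (-0.0296238190)/3 = -0.0098746063
R = 1.9172220363 − 0.0098746063 = 1.9073474300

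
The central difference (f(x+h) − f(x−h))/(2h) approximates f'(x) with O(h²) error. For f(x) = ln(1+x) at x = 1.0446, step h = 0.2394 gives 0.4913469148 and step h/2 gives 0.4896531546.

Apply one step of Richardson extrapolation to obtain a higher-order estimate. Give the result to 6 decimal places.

0.489089

The method has order 2: 2^2 = 4.
2^2 × A(h/2) = 1.9586126184; minus A(h) gives 1.4672657036.
Divide by 2^2 − 1 = 3.
Result: 0.4890885679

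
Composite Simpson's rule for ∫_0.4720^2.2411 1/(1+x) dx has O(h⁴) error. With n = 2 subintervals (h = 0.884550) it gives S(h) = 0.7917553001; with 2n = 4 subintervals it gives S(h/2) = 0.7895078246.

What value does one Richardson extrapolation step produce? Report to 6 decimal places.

0.789358

Order 4 gives 2^r = 16 and 2^r − 1 = 15.
Numerator 16*A(h/2) − A(h) = 16*0.7895078246 − 0.7917553001 = 11.8403698935
Extrapolated: 11.8403698935 / 15 = 0.7893579929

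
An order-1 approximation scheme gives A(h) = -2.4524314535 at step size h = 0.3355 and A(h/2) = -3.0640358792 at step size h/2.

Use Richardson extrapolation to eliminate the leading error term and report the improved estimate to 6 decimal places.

Method order is 1; weight 2^1 = 2.
2*(-3.0640358792) = -6.1280717584; (-6.1280717584) − (-2.4524314535) = -3.6756403049
Denominator 2 − 1 = 1.
So the Richardson estimate is -3.6756403049.
Correction |R − A(h/2)| = 6.116e-01; gap |A(h/2) − A(h)| = 6.116e-01.

-3.675640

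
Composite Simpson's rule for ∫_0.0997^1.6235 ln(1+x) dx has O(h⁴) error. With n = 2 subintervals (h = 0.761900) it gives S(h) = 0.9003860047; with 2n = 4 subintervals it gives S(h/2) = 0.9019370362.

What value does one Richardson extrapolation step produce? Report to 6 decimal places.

The method has order 4: 2^4 = 16.
Top: 16(0.9019370362) − (0.9003860047) = 13.5306065745
Divide by 2^4 − 1 = 15.
13.5306065745 ÷ 15 = 0.9020404383

0.902040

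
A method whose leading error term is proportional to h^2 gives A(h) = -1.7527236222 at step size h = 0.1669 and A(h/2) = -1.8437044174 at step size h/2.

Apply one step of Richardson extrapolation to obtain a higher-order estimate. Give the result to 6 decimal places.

-1.874031

Method order is 2; weight 2^2 = 4.
4*(-1.8437044174) = -7.3748176696; (-7.3748176696) − (-1.7527236222) = -5.6220940474
Divide by 2^2 − 1 = 3.
(4*(-1.8437044174) − (-1.7527236222))/(4 − 1) = -1.8740313491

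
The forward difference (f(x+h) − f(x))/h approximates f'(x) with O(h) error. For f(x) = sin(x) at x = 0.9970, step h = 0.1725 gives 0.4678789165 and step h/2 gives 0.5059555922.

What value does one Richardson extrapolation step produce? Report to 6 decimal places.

0.544032

Order 1 gives 2^r = 2 and 2^r − 1 = 1.
2*0.5059555922 = 1.0119111844; 1.0119111844 − 0.4678789165 = 0.5440322679
Divide by 2^1 − 1 = 1.
Extrapolated: 0.5440322679 / 1 = 0.5440322679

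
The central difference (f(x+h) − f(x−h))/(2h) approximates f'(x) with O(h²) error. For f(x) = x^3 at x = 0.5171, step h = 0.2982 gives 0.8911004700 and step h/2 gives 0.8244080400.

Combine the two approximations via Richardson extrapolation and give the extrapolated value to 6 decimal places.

The method has order 2: 2^2 = 4.
4·0.8244080400 = 3.2976321600; 3.2976321600 − 0.8911004700 = 2.4065316900
Divide by 2^2 − 1 = 3.
Extrapolated: 2.4065316900 / 3 = 0.8021772300
Correction |R − A(h/2)| = 2.223e-02; gap |A(h/2) − A(h)| = 6.669e-02.

0.802177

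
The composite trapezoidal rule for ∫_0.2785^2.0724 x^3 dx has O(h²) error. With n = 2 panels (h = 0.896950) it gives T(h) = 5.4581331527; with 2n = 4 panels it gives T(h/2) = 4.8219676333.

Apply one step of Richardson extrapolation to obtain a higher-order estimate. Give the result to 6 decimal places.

4.609912

The method has order 2: 2^2 = 4.
Weighted: 19.2878705332 − 5.4581331527 = 13.8297373805
Extrapolated: 13.8297373805 / 3 = 4.6099124602
Correction |R − A(h/2)| = 2.121e-01; gap |A(h/2) − A(h)| = 6.362e-01.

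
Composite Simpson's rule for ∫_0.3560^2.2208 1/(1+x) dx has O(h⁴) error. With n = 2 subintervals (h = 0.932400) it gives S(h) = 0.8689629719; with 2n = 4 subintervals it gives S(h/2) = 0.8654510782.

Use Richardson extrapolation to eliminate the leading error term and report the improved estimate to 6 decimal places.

0.865217

r = 4: numerator weight 16, denominator 15.
16*0.8654510782 = 13.8472172512; subtract 0.8689629719 → 12.9782542793
Denominator 16 − 1 = 15.
So the Richardson estimate is 0.8652169520.
Gap between inputs: 3.512e-03; correction applied: −0.0002341262.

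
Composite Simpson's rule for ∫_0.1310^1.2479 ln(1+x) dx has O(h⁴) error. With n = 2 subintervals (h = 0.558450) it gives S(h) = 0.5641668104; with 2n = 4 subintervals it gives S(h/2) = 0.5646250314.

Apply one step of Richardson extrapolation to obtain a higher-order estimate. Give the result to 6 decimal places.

0.564656

r = 4, so 2^r = 16.
16 × 0.5646250314 = 9.0340005024; subtract 0.5641668104 → 8.4698336920
R = 8.4698336920/15 = 0.5646555795
Correction |R − A(h/2)| = 3.055e-05; gap |A(h/2) − A(h)| = 4.582e-04.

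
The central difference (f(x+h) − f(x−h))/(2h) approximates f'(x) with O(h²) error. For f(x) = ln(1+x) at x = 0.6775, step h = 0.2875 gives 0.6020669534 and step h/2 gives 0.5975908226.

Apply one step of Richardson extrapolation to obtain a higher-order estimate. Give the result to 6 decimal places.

Error is O(h^2); halving h shrinks it by 2^2 = 4.
4·0.5975908226 − 0.6020669534 = 1.7882963370
Extrapolated: 1.7882963370 / 3 = 0.5960987790

0.596099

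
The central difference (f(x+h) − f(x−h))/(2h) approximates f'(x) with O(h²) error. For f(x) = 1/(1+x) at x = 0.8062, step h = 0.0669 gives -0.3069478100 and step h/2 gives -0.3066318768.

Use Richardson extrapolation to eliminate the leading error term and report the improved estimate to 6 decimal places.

-0.306527

Error is O(h^2); halving h shrinks it by 2^2 = 4.
A(h/2) − A(h) = -0.3066318768 − (-0.3069478100) = 0.0003159332
Correction (A(h/2) − A(h))/(4 − 1) = 0.0003159332/3 = 0.0001053111
R = -0.3066318768 + 0.0001053111 = -0.3065265657
Gap between inputs: 3.159e-04; correction applied: +0.0001053111.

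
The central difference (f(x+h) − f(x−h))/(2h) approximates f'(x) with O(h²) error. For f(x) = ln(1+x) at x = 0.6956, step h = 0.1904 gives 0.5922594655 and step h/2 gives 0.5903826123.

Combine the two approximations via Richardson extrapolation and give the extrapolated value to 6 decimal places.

0.589757

r = 2: numerator weight 4, denominator 3.
4·0.5903826123 = 2.3615304492; 2.3615304492 − 0.5922594655 = 1.7692709837
Denominator 4 − 1 = 3.
(4·0.5903826123 − 0.5922594655)/(4 − 1) = 0.5897569946
Shift from A(h/2): −0.0006256177.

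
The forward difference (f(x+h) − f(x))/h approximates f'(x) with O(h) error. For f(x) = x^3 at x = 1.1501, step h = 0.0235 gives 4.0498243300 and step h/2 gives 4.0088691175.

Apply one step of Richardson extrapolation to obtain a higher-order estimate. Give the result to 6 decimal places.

r = 1, so 2^r = 2.
2×4.0088691175 − 4.0498243300 = 3.9679139050
Extrapolated: 3.9679139050 / 1 = 3.9679139050
Gap between inputs: 4.096e-02; correction applied: −0.0409552125.

3.967914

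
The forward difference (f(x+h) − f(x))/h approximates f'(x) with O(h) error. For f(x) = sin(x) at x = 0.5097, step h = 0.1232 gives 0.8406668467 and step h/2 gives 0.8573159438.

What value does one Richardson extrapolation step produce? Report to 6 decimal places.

Order 1 gives 2^r = 2 and 2^r − 1 = 1.
2×0.8573159438 = 1.7146318876; 1.7146318876 − 0.8406668467 = 0.8739650409
0.8739650409 ÷ 1 = 0.8739650409

0.873965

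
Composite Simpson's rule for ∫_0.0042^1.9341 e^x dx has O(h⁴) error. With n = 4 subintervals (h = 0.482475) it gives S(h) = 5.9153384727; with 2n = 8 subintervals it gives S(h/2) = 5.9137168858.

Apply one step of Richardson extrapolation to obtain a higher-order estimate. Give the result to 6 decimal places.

5.913609

Method order is 4; weight 2^4 = 16.
Top: 16(5.9137168858) − (5.9153384727) = 88.7041317001
Denominator 16 − 1 = 15.
Extrapolated: 88.7041317001 / 15 = 5.9136087800
Correction |R − A(h/2)| = 1.081e-04; gap |A(h/2) − A(h)| = 1.622e-03.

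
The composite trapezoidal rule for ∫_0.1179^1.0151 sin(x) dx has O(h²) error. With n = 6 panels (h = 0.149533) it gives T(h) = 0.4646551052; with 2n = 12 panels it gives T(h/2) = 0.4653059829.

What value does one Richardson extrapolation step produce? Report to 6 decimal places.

0.465523

r = 2, so 2^r = 4.
A(h/2) − A(h) = 0.4653059829 − 0.4646551052 = 0.0006508777
Divide by 2^2 − 1 = 3: 0.0006508777/3 = 0.0002169592
R = A(h/2) + (A(h/2) − A(h))/3 = 0.4653059829 + 0.0002169592 = 0.4655229421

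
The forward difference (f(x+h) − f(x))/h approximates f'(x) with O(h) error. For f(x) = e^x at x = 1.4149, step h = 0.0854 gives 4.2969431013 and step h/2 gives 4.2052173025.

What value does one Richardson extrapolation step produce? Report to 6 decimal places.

4.113492

Error is O(h^1); halving h shrinks it by 2^1 = 2.
Difference of the inputs: 4.2052173025 − 4.2969431013 = -0.0917257988
Correction (A(h/2) − A(h))/(2 − 1) = (-0.0917257988)/1 = -0.0917257988
R = A(h/2) + (A(h/2) − A(h))/1 = 4.2052173025 − 0.0917257988 = 4.1134915037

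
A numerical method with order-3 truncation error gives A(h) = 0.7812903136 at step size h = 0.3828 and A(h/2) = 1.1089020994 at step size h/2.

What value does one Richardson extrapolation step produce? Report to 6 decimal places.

1.155704

Leading term ∝ h^3; use weight 8 = 2^3.
Top: 8(1.1089020994) − (0.7812903136) = 8.0899264816
Divide by 2^3 − 1 = 7.
So the Richardson estimate is 1.1557037831.
Correction |R − A(h/2)| = 4.680e-02; gap |A(h/2) − A(h)| = 3.276e-01.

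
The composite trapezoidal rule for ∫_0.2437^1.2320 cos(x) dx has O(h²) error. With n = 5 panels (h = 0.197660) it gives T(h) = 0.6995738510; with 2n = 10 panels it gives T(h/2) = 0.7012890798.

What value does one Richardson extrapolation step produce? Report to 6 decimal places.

With r = 2 the leading error scales as h^2, so the weight is 2^2 = 4.
2^2 × A(h/2) = 2.8051563192; minus A(h) gives 2.1055824682.
Divide by 2^2 − 1 = 3.
Extrapolated: 2.1055824682 / 3 = 0.7018608227

0.701861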